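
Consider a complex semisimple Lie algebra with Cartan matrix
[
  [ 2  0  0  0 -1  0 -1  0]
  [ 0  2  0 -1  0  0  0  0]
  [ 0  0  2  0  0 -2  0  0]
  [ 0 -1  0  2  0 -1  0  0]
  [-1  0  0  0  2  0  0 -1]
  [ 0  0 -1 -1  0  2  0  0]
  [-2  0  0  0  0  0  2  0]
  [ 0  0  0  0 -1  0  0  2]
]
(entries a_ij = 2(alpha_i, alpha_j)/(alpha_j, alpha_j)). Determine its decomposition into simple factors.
The diagram associated to this matrix has two connected components: the simple roots {alpha_1, alpha_5, alpha_7, alpha_8} form a chain of 4 nodes with a double edge at one end; the terminal node there is the unique long simple root (C_4), and {alpha_2, alpha_3, alpha_4, alpha_6} form a chain of 4 nodes with a double edge at one end; the terminal node there is the unique long simple root (C_4). A semisimple Lie algebra decomposes uniquely as the direct sum of simple ideals, one per connected component of its Dynkin diagram, so g ≅ C_4 ⊕ C_4 (dimension 36 + 36 = 72).

C_4 + C_4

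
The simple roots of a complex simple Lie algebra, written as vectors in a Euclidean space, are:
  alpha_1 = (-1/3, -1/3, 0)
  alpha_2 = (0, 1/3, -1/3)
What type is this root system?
Compute the Cartan integers a_ij = 2(alpha_i, alpha_j)/(alpha_j, alpha_j); the resulting 2x2 Cartan matrix is
[[2, -1], [-1, 2]].
All simple roots have the same length, so the diagram is simply laced. The associated Dynkin diagram is a chain of 2 nodes with single edges (A_2), so the type is A_2 (the algebra sl(3)).

A_2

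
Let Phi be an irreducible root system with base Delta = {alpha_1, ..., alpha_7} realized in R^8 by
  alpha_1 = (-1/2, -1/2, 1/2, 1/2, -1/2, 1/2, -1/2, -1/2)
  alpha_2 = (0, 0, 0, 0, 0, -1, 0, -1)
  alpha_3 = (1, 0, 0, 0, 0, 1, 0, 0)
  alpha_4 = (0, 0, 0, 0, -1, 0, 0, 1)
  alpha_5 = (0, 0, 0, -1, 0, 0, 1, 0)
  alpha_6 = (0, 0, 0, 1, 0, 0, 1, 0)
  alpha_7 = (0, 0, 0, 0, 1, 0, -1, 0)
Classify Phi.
Compute the Cartan integers a_ij = 2(alpha_i, alpha_j)/(alpha_j, alpha_j); the resulting 7x7 Cartan matrix is
[[2, 0, 0, 0, -1, 0, 0], [0, 2, -1, -1, 0, 0, 0], [0, -1, 2, 0, 0, 0, 0], [0, -1, 0, 2, 0, 0, -1], [-1, 0, 0, 0, 2, 0, -1], [0, 0, 0, 0, 0, 2, -1], [0, 0, 0, -1, -1, -1, 2]].
All simple roots have the same length, so the diagram is simply laced. The associated Dynkin diagram is a chain of 6 nodes with one extra node attached to the third node from one end (E_7), so the type is E_7.

type E_7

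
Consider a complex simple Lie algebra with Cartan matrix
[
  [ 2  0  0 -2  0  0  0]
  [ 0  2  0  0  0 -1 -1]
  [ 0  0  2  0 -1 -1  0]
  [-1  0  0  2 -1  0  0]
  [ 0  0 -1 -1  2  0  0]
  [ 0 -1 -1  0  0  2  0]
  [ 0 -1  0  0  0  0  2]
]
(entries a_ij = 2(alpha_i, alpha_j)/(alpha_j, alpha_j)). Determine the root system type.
C7

The matrix has rank 7 with 2's on the diagonal. Reading the off-diagonal entries as Dynkin edges (a single edge where a_ij = a_ji = -1; a double or triple edge where a_ij * a_ji = 2 or 3), the diagram is a chain of 7 nodes with a double edge at one end; the terminal node there is the unique long simple root (C_7). One simple-root ordering that puts it in standard form is (alpha_7, alpha_2, alpha_6, alpha_3, alpha_5, alpha_4, alpha_1). So the algebra is type C_7, i.e. sp(14).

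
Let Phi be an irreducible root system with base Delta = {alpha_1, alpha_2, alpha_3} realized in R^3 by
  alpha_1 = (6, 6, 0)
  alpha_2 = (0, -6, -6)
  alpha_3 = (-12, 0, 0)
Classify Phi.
C_3 (sp(6))

Compute the Cartan integers a_ij = 2(alpha_i, alpha_j)/(alpha_j, alpha_j); the resulting 3x3 Cartan matrix is
[[2, -1, -1], [-1, 2, 0], [-2, 0, 2]].
The roots have two lengths (squared-length ratio 2:1); the short ones are alpha_{1,2}. The associated Dynkin diagram is a chain of 3 nodes with a double edge at one end; the terminal node there is the unique long simple root (C_3), so the type is C_3 (the algebra sp(6)).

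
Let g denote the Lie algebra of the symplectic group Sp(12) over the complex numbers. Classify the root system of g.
This is sp(12), which has dimension 12(12+1)/2 = 78 and rank 12/2 = 6. In the classification of classical Lie algebras, the symplectic algebra sp(2n) has type C_n; here n = 6, so the Dynkin diagram is a chain of 6 nodes with a double edge at one end; the terminal node there is the unique long simple root (C_6). Hence the type is C_6.

C6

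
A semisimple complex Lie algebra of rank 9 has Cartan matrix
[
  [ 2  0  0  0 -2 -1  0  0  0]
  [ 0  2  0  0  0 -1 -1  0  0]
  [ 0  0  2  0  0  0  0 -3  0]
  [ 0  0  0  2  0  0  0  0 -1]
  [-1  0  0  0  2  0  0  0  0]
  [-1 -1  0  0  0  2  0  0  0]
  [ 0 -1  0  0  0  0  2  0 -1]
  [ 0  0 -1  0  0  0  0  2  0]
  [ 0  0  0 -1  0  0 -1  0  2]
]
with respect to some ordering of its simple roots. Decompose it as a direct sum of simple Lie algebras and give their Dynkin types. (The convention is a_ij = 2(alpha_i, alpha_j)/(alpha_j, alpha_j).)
B7 ⊕ G2

The diagram associated to this matrix has two connected components: the simple roots {alpha_1, alpha_2, alpha_4, alpha_5, alpha_6, alpha_7, alpha_9} form a chain of 7 nodes with a double edge at one end; the terminal node there is the unique short simple root (B_7), and {alpha_3, alpha_8} form two nodes joined by a triple edge (G_2). A semisimple Lie algebra decomposes uniquely as the direct sum of simple ideals, one per connected component of its Dynkin diagram, so g ≅ B_7 ⊕ G_2 (dimension 105 + 14 = 119).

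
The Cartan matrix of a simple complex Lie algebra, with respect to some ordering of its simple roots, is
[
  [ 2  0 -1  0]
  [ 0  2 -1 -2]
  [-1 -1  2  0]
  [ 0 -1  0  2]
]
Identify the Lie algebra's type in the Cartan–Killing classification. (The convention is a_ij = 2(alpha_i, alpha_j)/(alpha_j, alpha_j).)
The matrix has rank 4 with 2's on the diagonal. Reading the off-diagonal entries as Dynkin edges (a single edge where a_ij = a_ji = -1; a double or triple edge where a_ij * a_ji = 2 or 3), the diagram is a chain of 4 nodes with a double edge at one end; the terminal node there is the unique short simple root (B_4). One simple-root ordering that puts it in standard form is (alpha_1, alpha_3, alpha_2, alpha_4). So the algebra is type B_4, i.e. so(9).

B_4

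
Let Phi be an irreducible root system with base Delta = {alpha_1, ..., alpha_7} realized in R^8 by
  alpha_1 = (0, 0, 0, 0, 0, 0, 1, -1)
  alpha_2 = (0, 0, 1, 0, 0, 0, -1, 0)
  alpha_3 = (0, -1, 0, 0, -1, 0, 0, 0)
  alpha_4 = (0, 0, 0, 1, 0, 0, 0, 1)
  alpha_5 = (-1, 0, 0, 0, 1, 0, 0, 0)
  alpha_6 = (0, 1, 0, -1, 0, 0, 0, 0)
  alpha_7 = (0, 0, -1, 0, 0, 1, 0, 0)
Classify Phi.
Compute the Cartan integers a_ij = 2(alpha_i, alpha_j)/(alpha_j, alpha_j); the resulting 7x7 Cartan matrix is
[[2, -1, 0, -1, 0, 0, 0], [-1, 2, 0, 0, 0, 0, -1], [0, 0, 2, 0, -1, -1, 0], [-1, 0, 0, 2, 0, -1, 0], [0, 0, -1, 0, 2, 0, 0], [0, 0, -1, -1, 0, 2, 0], [0, -1, 0, 0, 0, 0, 2]].
All simple roots have the same length, so the diagram is simply laced. The associated Dynkin diagram is a chain of 7 nodes with single edges (A_7), so the type is A_7 (the algebra sl(8)).

A_7 (sl(8))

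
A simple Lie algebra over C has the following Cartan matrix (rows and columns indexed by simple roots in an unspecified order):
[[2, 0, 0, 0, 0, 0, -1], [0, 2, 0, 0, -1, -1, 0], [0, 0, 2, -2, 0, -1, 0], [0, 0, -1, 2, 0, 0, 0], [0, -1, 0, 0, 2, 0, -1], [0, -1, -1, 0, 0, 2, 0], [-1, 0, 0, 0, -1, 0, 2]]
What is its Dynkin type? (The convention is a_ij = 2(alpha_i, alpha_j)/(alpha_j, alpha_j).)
B_7 (so(15))

The matrix has rank 7 with 2's on the diagonal. Reading the off-diagonal entries as Dynkin edges (a single edge where a_ij = a_ji = -1; a double or triple edge where a_ij * a_ji = 2 or 3), the diagram is a chain of 7 nodes with a double edge at one end; the terminal node there is the unique short simple root (B_7). One simple-root ordering that puts it in standard form is (alpha_1, alpha_7, alpha_5, alpha_2, alpha_6, alpha_3, alpha_4). So the algebra is type B_7, i.e. so(15).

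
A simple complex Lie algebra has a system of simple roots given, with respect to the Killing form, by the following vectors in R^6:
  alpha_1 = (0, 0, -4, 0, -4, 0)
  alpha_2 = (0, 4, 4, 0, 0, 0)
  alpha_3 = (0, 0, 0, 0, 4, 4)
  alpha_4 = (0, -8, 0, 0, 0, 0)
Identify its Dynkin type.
C4

Compute the Cartan integers a_ij = 2(alpha_i, alpha_j)/(alpha_j, alpha_j); the resulting 4x4 Cartan matrix is
[[2, -1, -1, 0], [-1, 2, 0, -1], [-1, 0, 2, 0], [0, -2, 0, 2]].
The roots have two lengths (squared-length ratio 2:1); the short ones are alpha_{1,2,3}. The associated Dynkin diagram is a chain of 4 nodes with a double edge at one end; the terminal node there is the unique long simple root (C_4), so the type is C_4 (the algebra sp(8)).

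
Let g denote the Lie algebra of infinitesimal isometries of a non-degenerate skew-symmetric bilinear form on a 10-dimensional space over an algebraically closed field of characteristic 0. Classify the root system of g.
C5

This is sp(10), which has dimension 10(10+1)/2 = 55 and rank 10/2 = 5. In the classification of classical Lie algebras, the symplectic algebra sp(2n) has type C_n; here n = 5, so the Dynkin diagram is a chain of 5 nodes with a double edge at one end; the terminal node there is the unique long simple root (C_5). Hence the type is C_5.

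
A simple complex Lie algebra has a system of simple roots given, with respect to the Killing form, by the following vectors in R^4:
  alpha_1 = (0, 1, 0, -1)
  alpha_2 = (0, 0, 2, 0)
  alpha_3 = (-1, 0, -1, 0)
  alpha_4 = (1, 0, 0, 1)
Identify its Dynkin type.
C4

Compute the Cartan integers a_ij = 2(alpha_i, alpha_j)/(alpha_j, alpha_j); the resulting 4x4 Cartan matrix is
[[2, 0, 0, -1], [0, 2, -2, 0], [0, -1, 2, -1], [-1, 0, -1, 2]].
The roots have two lengths (squared-length ratio 2:1); the short ones are alpha_{1,3,4}. The associated Dynkin diagram is a chain of 4 nodes with a double edge at one end; the terminal node there is the unique long simple root (C_4), so the type is C_4 (the algebra sp(8)).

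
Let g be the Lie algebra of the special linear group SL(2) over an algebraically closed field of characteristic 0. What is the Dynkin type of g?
This is sl(2), which has dimension 2^2 - 1 = 3 and rank 2 - 1 = 1 (a Cartan subalgebra is the diagonal traceless matrices). In the classification of classical Lie algebras, the special linear algebra sl(n+1) has type A_n; here n = 1, so the Dynkin diagram is a chain of 1 nodes with single edges (A_1). Hence the type is A_1.

A_1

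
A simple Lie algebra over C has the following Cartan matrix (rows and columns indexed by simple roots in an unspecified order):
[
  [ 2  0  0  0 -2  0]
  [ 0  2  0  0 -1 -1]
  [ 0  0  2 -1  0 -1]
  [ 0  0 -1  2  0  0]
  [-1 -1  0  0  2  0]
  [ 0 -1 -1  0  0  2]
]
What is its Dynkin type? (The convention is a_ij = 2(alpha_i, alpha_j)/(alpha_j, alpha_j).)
C_6

The matrix has rank 6 with 2's on the diagonal. Reading the off-diagonal entries as Dynkin edges (a single edge where a_ij = a_ji = -1; a double or triple edge where a_ij * a_ji = 2 or 3), the diagram is a chain of 6 nodes with a double edge at one end; the terminal node there is the unique long simple root (C_6). One simple-root ordering that puts it in standard form is (alpha_4, alpha_3, alpha_6, alpha_2, alpha_5, alpha_1). So the algebra is type C_6, i.e. sp(12).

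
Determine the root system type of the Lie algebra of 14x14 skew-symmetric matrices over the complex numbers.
This is so(14) with 14 even, which has dimension 14(14-1)/2 = 91 and rank 14/2 = 7. In the classification of classical Lie algebras, the orthogonal algebra so(2n) in an even number of variables has type D_n; here n = 7, so the Dynkin diagram is a chain of 5 nodes with a fork of two nodes at one end (D_7). Hence the type is D_7.

D7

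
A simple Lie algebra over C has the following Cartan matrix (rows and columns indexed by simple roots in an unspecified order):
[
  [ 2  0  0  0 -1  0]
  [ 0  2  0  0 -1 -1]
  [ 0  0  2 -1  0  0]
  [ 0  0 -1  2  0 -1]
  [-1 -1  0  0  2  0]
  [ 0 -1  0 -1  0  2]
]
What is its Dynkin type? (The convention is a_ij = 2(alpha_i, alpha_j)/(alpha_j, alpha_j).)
A_6 (sl(7))

The matrix has rank 6 with 2's on the diagonal. Reading the off-diagonal entries as Dynkin edges (a single edge where a_ij = a_ji = -1; a double or triple edge where a_ij * a_ji = 2 or 3), the diagram is a chain of 6 nodes with single edges (A_6). One simple-root ordering that puts it in standard form is (alpha_3, alpha_4, alpha_6, alpha_2, alpha_5, alpha_1). So the algebra is type A_6, i.e. sl(7).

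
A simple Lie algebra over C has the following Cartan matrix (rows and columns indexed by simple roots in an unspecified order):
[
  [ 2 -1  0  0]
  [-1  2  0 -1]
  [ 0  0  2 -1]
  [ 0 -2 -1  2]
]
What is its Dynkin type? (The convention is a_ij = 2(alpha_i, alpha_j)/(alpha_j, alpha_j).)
The matrix has rank 4 with 2's on the diagonal. Reading the off-diagonal entries as Dynkin edges (a single edge where a_ij = a_ji = -1; a double or triple edge where a_ij * a_ji = 2 or 3), the diagram is a chain of 4 nodes with a double edge between the middle two (F_4). One simple-root ordering that puts it in standard form is (alpha_3, alpha_4, alpha_2, alpha_1). So the algebra is type F_4.

F_4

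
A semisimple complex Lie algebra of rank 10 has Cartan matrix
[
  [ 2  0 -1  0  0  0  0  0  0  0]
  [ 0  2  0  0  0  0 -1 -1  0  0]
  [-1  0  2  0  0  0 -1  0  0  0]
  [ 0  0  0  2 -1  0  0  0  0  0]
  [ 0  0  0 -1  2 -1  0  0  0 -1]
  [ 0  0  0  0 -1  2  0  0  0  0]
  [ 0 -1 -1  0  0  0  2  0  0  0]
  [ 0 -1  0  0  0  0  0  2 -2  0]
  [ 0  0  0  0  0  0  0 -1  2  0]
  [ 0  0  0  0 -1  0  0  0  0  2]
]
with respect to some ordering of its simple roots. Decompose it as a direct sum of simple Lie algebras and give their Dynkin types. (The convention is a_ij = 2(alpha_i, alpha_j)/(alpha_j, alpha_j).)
The diagram associated to this matrix has two connected components: the simple roots {alpha_1, alpha_2, alpha_3, alpha_7, alpha_8, alpha_9} form a chain of 6 nodes with a double edge at one end; the terminal node there is the unique short simple root (B_6), and {alpha_4, alpha_5, alpha_6, alpha_10} form a chain of 2 nodes with a fork of two nodes at one end (D_4). A semisimple Lie algebra decomposes uniquely as the direct sum of simple ideals, one per connected component of its Dynkin diagram, so g ≅ B_6 ⊕ D_4 (dimension 78 + 28 = 106).

B6 + D4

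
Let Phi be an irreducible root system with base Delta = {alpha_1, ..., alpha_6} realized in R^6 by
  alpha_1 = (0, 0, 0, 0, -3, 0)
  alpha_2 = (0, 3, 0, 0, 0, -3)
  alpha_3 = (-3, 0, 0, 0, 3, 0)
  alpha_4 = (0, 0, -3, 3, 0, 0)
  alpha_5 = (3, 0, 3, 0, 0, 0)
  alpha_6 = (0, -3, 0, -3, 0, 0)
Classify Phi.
B6

Compute the Cartan integers a_ij = 2(alpha_i, alpha_j)/(alpha_j, alpha_j); the resulting 6x6 Cartan matrix is
[[2, 0, -1, 0, 0, 0], [0, 2, 0, 0, 0, -1], [-2, 0, 2, 0, -1, 0], [0, 0, 0, 2, -1, -1], [0, 0, -1, -1, 2, 0], [0, -1, 0, -1, 0, 2]].
The roots have two lengths (squared-length ratio 2:1); the short ones are alpha_{1}. The associated Dynkin diagram is a chain of 6 nodes with a double edge at one end; the terminal node there is the unique short simple root (B_6), so the type is B_6 (the algebra so(13)).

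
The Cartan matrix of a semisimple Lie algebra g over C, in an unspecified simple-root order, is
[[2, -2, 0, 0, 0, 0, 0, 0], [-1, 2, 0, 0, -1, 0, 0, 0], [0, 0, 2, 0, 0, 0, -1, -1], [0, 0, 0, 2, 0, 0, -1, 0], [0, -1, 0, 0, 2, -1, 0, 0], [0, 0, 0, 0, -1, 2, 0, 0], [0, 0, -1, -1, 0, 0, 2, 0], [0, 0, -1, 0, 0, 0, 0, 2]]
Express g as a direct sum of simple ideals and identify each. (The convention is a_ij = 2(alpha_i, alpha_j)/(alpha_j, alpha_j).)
The diagram associated to this matrix has two connected components: the simple roots {alpha_3, alpha_4, alpha_7, alpha_8} form a chain of 4 nodes with single edges (A_4), and {alpha_1, alpha_2, alpha_5, alpha_6} form a chain of 4 nodes with a double edge at one end; the terminal node there is the unique long simple root (C_4). A semisimple Lie algebra decomposes uniquely as the direct sum of simple ideals, one per connected component of its Dynkin diagram, so g ≅ A_4 ⊕ C_4 (dimension 24 + 36 = 60).

A4 + C4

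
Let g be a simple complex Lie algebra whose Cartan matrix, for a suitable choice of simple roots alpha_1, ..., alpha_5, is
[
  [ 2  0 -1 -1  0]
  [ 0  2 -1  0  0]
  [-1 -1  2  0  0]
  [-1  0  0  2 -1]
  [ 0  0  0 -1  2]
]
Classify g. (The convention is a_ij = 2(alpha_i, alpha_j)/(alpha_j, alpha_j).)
type A_5

The matrix has rank 5 with 2's on the diagonal. Reading the off-diagonal entries as Dynkin edges (a single edge where a_ij = a_ji = -1; a double or triple edge where a_ij * a_ji = 2 or 3), the diagram is a chain of 5 nodes with single edges (A_5). One simple-root ordering that puts it in standard form is (alpha_5, alpha_4, alpha_1, alpha_3, alpha_2). So the algebra is type A_5, i.e. sl(6).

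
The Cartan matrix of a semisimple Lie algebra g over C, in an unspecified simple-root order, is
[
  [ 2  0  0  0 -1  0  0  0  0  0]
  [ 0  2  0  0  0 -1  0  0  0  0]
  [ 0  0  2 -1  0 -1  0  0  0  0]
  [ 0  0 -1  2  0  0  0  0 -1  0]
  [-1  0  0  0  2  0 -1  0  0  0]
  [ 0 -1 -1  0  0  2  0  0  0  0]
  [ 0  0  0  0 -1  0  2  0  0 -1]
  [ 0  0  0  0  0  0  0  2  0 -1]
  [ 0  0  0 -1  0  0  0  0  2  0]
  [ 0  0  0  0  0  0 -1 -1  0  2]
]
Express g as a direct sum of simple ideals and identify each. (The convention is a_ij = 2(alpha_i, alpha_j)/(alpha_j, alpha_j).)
A_5 ⊕ A_5

The diagram associated to this matrix has two connected components: the simple roots {alpha_1, alpha_5, alpha_7, alpha_8, alpha_10} form a chain of 5 nodes with single edges (A_5), and {alpha_2, alpha_3, alpha_4, alpha_6, alpha_9} form a chain of 5 nodes with single edges (A_5). A semisimple Lie algebra decomposes uniquely as the direct sum of simple ideals, one per connected component of its Dynkin diagram, so g ≅ A_5 ⊕ A_5 (dimension 35 + 35 = 70).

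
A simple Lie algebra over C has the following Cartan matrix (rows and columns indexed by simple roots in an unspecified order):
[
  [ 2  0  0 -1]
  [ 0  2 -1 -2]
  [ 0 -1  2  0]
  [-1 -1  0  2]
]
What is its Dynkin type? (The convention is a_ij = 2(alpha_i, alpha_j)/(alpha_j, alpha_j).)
type F_4

The matrix has rank 4 with 2's on the diagonal. Reading the off-diagonal entries as Dynkin edges (a single edge where a_ij = a_ji = -1; a double or triple edge where a_ij * a_ji = 2 or 3), the diagram is a chain of 4 nodes with a double edge between the middle two (F_4). One simple-root ordering that puts it in standard form is (alpha_3, alpha_2, alpha_4, alpha_1). So the algebra is type F_4.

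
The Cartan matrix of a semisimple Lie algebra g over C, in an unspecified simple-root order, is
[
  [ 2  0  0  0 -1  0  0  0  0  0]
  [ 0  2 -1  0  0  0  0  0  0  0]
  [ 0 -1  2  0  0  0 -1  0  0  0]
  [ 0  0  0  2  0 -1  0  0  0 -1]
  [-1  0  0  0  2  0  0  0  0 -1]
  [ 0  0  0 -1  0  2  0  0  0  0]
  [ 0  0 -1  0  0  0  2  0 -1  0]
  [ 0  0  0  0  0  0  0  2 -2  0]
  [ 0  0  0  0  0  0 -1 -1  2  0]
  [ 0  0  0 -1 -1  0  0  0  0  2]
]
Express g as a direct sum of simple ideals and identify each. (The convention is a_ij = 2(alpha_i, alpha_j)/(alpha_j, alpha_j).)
type A_5 ⊕ type C_5

The diagram associated to this matrix has two connected components: the simple roots {alpha_1, alpha_4, alpha_5, alpha_6, alpha_10} form a chain of 5 nodes with single edges (A_5), and {alpha_2, alpha_3, alpha_7, alpha_8, alpha_9} form a chain of 5 nodes with a double edge at one end; the terminal node there is the unique long simple root (C_5). A semisimple Lie algebra decomposes uniquely as the direct sum of simple ideals, one per connected component of its Dynkin diagram, so g ≅ A_5 ⊕ C_5 (dimension 35 + 55 = 90).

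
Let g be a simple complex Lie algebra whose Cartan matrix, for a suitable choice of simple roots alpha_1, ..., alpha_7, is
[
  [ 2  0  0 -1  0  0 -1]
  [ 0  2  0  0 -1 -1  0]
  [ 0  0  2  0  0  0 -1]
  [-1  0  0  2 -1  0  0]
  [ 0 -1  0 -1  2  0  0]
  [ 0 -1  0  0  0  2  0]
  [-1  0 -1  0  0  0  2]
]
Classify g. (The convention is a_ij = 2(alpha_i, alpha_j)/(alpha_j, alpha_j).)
The matrix has rank 7 with 2's on the diagonal. Reading the off-diagonal entries as Dynkin edges (a single edge where a_ij = a_ji = -1; a double or triple edge where a_ij * a_ji = 2 or 3), the diagram is a chain of 7 nodes with single edges (A_7). One simple-root ordering that puts it in standard form is (alpha_3, alpha_7, alpha_1, alpha_4, alpha_5, alpha_2, alpha_6). So the algebra is type A_7, i.e. sl(8).

type A_7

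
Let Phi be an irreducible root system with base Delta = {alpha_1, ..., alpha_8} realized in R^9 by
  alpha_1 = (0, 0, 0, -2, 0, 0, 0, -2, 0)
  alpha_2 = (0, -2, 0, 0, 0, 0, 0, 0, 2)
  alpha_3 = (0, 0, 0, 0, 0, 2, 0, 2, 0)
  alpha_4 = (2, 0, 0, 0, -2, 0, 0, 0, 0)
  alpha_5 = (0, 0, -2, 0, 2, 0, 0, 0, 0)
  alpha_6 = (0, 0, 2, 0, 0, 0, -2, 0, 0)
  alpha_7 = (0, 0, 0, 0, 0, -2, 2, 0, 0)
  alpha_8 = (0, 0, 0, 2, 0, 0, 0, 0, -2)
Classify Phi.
A8

Compute the Cartan integers a_ij = 2(alpha_i, alpha_j)/(alpha_j, alpha_j); the resulting 8x8 Cartan matrix is
[[2, 0, -1, 0, 0, 0, 0, -1], [0, 2, 0, 0, 0, 0, 0, -1], [-1, 0, 2, 0, 0, 0, -1, 0], [0, 0, 0, 2, -1, 0, 0, 0], [0, 0, 0, -1, 2, -1, 0, 0], [0, 0, 0, 0, -1, 2, -1, 0], [0, 0, -1, 0, 0, -1, 2, 0], [-1, -1, 0, 0, 0, 0, 0, 2]].
All simple roots have the same length, so the diagram is simply laced. The associated Dynkin diagram is a chain of 8 nodes with single edges (A_8), so the type is A_8 (the algebra sl(9)).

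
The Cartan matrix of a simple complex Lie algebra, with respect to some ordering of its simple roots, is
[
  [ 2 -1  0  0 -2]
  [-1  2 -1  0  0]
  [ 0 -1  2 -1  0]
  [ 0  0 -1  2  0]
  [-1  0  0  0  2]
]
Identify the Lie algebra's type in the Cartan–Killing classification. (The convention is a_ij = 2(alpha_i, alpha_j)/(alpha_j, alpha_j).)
The matrix has rank 5 with 2's on the diagonal. Reading the off-diagonal entries as Dynkin edges (a single edge where a_ij = a_ji = -1; a double or triple edge where a_ij * a_ji = 2 or 3), the diagram is a chain of 5 nodes with a double edge at one end; the terminal node there is the unique short simple root (B_5). One simple-root ordering that puts it in standard form is (alpha_4, alpha_3, alpha_2, alpha_1, alpha_5). So the algebra is type B_5, i.e. so(11).

B_5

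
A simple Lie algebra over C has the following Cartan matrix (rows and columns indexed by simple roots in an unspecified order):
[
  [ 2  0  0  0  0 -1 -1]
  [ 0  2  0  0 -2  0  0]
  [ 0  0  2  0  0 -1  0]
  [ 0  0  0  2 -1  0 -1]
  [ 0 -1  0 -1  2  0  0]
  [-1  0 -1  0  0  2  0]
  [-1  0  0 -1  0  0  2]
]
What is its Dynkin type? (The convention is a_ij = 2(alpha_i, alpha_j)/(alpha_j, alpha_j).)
The matrix has rank 7 with 2's on the diagonal. Reading the off-diagonal entries as Dynkin edges (a single edge where a_ij = a_ji = -1; a double or triple edge where a_ij * a_ji = 2 or 3), the diagram is a chain of 7 nodes with a double edge at one end; the terminal node there is the unique long simple root (C_7). One simple-root ordering that puts it in standard form is (alpha_3, alpha_6, alpha_1, alpha_7, alpha_4, alpha_5, alpha_2). So the algebra is type C_7, i.e. sp(14).

type C_7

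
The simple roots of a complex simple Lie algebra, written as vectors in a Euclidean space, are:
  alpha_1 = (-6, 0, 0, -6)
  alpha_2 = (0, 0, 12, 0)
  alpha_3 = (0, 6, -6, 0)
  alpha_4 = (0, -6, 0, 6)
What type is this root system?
Compute the Cartan integers a_ij = 2(alpha_i, alpha_j)/(alpha_j, alpha_j); the resulting 4x4 Cartan matrix is
[[2, 0, 0, -1], [0, 2, -2, 0], [0, -1, 2, -1], [-1, 0, -1, 2]].
The roots have two lengths (squared-length ratio 2:1); the short ones are alpha_{1,3,4}. The associated Dynkin diagram is a chain of 4 nodes with a double edge at one end; the terminal node there is the unique long simple root (C_4), so the type is C_4 (the algebra sp(8)).

C_4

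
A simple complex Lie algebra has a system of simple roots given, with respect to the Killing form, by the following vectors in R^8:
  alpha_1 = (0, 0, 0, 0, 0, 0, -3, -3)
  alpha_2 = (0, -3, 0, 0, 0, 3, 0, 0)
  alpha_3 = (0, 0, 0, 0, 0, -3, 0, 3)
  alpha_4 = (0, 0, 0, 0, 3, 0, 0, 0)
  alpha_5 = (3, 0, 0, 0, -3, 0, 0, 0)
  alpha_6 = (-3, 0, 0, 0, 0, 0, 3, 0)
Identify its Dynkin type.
Compute the Cartan integers a_ij = 2(alpha_i, alpha_j)/(alpha_j, alpha_j); the resulting 6x6 Cartan matrix is
[[2, 0, -1, 0, 0, -1], [0, 2, -1, 0, 0, 0], [-1, -1, 2, 0, 0, 0], [0, 0, 0, 2, -1, 0], [0, 0, 0, -2, 2, -1], [-1, 0, 0, 0, -1, 2]].
The roots have two lengths (squared-length ratio 2:1); the short ones are alpha_{4}. The associated Dynkin diagram is a chain of 6 nodes with a double edge at one end; the terminal node there is the unique short simple root (B_6), so the type is B_6 (the algebra so(13)).

B_6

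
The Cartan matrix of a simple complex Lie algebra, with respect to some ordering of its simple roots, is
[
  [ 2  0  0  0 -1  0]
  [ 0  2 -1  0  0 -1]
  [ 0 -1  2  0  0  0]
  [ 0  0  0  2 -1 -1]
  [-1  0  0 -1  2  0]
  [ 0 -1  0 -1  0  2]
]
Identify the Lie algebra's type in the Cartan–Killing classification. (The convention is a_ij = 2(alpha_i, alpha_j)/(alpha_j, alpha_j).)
A_6

The matrix has rank 6 with 2's on the diagonal. Reading the off-diagonal entries as Dynkin edges (a single edge where a_ij = a_ji = -1; a double or triple edge where a_ij * a_ji = 2 or 3), the diagram is a chain of 6 nodes with single edges (A_6). One simple-root ordering that puts it in standard form is (alpha_3, alpha_2, alpha_6, alpha_4, alpha_5, alpha_1). So the algebra is type A_6, i.e. sl(7).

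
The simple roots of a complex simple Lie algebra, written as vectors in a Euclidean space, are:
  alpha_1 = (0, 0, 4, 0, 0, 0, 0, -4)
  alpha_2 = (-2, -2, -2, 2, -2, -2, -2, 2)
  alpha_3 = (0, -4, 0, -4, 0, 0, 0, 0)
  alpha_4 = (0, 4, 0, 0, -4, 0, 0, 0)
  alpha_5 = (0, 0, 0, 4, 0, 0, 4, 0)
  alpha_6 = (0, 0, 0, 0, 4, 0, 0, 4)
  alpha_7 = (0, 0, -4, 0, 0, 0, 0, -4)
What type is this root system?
Compute the Cartan integers a_ij = 2(alpha_i, alpha_j)/(alpha_j, alpha_j); the resulting 7x7 Cartan matrix is
[[2, -1, 0, 0, 0, -1, 0], [-1, 2, 0, 0, 0, 0, 0], [0, 0, 2, -1, -1, 0, 0], [0, 0, -1, 2, 0, -1, 0], [0, 0, -1, 0, 2, 0, 0], [-1, 0, 0, -1, 0, 2, -1], [0, 0, 0, 0, 0, -1, 2]].
All simple roots have the same length, so the diagram is simply laced. The associated Dynkin diagram is a chain of 6 nodes with one extra node attached to the third node from one end (E_7), so the type is E_7.

E_7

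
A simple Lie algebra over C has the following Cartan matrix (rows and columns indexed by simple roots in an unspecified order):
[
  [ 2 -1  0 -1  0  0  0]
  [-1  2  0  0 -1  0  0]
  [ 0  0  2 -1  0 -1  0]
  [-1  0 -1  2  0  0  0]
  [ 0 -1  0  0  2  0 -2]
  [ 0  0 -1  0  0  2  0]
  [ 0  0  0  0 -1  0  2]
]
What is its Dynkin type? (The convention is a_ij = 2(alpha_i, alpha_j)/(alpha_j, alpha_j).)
The matrix has rank 7 with 2's on the diagonal. Reading the off-diagonal entries as Dynkin edges (a single edge where a_ij = a_ji = -1; a double or triple edge where a_ij * a_ji = 2 or 3), the diagram is a chain of 7 nodes with a double edge at one end; the terminal node there is the unique short simple root (B_7). One simple-root ordering that puts it in standard form is (alpha_6, alpha_3, alpha_4, alpha_1, alpha_2, alpha_5, alpha_7). So the algebra is type B_7, i.e. so(15).

B7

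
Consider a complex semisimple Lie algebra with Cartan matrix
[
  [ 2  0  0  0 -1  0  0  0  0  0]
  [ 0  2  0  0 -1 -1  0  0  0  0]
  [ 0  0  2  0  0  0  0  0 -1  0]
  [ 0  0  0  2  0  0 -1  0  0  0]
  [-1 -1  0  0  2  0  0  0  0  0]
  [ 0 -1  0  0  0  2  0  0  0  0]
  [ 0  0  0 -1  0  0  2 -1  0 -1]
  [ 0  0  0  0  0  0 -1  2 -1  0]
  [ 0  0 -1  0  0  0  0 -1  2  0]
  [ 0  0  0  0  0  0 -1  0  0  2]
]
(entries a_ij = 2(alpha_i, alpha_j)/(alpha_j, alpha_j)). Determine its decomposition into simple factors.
The diagram associated to this matrix has two connected components: the simple roots {alpha_1, alpha_2, alpha_5, alpha_6} form a chain of 4 nodes with single edges (A_4), and {alpha_3, alpha_4, alpha_7, alpha_8, alpha_9, alpha_10} form a chain of 4 nodes with a fork of two nodes at one end (D_6). A semisimple Lie algebra decomposes uniquely as the direct sum of simple ideals, one per connected component of its Dynkin diagram, so g ≅ A_4 ⊕ D_6 (dimension 24 + 66 = 90).

A_4 + D_6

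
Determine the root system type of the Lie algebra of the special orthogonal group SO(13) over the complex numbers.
This is so(13) with 13 odd, which has dimension 13(13-1)/2 = 78 and rank (13-1)/2 = 6. In the classification of classical Lie algebras, the orthogonal algebra so(2n+1) in an odd number of variables has type B_n; here n = 6, so the Dynkin diagram is a chain of 6 nodes with a double edge at one end; the terminal node there is the unique short simple root (B_6). Hence the type is B_6.

B_6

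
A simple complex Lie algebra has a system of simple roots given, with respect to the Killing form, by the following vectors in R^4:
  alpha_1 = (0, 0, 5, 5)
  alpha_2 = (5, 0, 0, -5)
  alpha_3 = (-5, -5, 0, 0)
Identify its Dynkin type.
A_3

Compute the Cartan integers a_ij = 2(alpha_i, alpha_j)/(alpha_j, alpha_j); the resulting 3x3 Cartan matrix is
[[2, -1, 0], [-1, 2, -1], [0, -1, 2]].
All simple roots have the same length, so the diagram is simply laced. The associated Dynkin diagram is a chain of 3 nodes with single edges (A_3), so the type is A_3 (the algebra sl(4)).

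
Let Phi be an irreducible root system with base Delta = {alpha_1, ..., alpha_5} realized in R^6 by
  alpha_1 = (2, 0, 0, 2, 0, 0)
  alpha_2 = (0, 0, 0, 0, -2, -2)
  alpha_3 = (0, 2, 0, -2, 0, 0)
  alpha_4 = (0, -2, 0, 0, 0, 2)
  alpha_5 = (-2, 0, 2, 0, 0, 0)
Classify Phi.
A_5 (sl(6))

Compute the Cartan integers a_ij = 2(alpha_i, alpha_j)/(alpha_j, alpha_j); the resulting 5x5 Cartan matrix is
[[2, 0, -1, 0, -1], [0, 2, 0, -1, 0], [-1, 0, 2, -1, 0], [0, -1, -1, 2, 0], [-1, 0, 0, 0, 2]].
All simple roots have the same length, so the diagram is simply laced. The associated Dynkin diagram is a chain of 5 nodes with single edges (A_5), so the type is A_5 (the algebra sl(6)).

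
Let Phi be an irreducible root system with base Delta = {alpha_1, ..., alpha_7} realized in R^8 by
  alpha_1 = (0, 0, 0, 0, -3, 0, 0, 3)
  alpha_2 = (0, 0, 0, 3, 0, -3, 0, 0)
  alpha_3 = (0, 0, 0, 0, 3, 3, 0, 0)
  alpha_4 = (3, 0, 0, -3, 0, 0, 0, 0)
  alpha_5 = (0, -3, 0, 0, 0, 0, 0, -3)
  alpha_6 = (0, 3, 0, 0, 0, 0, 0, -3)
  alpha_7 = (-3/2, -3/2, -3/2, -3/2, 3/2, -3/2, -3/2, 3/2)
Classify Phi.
Compute the Cartan integers a_ij = 2(alpha_i, alpha_j)/(alpha_j, alpha_j); the resulting 7x7 Cartan matrix is
[[2, 0, -1, 0, -1, -1, 0], [0, 2, -1, -1, 0, 0, 0], [-1, -1, 2, 0, 0, 0, 0], [0, -1, 0, 2, 0, 0, 0], [-1, 0, 0, 0, 2, 0, 0], [-1, 0, 0, 0, 0, 2, -1], [0, 0, 0, 0, 0, -1, 2]].
All simple roots have the same length, so the diagram is simply laced. The associated Dynkin diagram is a chain of 6 nodes with one extra node attached to the third node from one end (E_7), so the type is E_7.

E_7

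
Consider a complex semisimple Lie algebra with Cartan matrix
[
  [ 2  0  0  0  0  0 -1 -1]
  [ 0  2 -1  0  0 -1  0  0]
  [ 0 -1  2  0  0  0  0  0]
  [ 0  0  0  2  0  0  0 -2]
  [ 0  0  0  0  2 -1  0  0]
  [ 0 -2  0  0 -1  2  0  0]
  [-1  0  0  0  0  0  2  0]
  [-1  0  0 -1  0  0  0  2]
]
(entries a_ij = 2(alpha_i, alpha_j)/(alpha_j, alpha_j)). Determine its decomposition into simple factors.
The diagram associated to this matrix has two connected components: the simple roots {alpha_1, alpha_4, alpha_7, alpha_8} form a chain of 4 nodes with a double edge at one end; the terminal node there is the unique long simple root (C_4), and {alpha_2, alpha_3, alpha_5, alpha_6} form a chain of 4 nodes with a double edge between the middle two (F_4). A semisimple Lie algebra decomposes uniquely as the direct sum of simple ideals, one per connected component of its Dynkin diagram, so g ≅ C_4 ⊕ F_4 (dimension 36 + 52 = 88).

C_4 (sp(8)) ⊕ F_4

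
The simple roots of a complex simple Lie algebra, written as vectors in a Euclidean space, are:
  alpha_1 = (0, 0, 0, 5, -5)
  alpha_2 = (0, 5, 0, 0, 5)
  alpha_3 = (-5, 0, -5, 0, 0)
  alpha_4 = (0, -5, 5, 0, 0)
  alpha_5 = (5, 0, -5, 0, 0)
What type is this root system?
D_5 (so(10))

Compute the Cartan integers a_ij = 2(alpha_i, alpha_j)/(alpha_j, alpha_j); the resulting 5x5 Cartan matrix is
[[2, -1, 0, 0, 0], [-1, 2, 0, -1, 0], [0, 0, 2, -1, 0], [0, -1, -1, 2, -1], [0, 0, 0, -1, 2]].
All simple roots have the same length, so the diagram is simply laced. The associated Dynkin diagram is a chain of 3 nodes with a fork of two nodes at one end (D_5), so the type is D_5 (the algebra so(10)).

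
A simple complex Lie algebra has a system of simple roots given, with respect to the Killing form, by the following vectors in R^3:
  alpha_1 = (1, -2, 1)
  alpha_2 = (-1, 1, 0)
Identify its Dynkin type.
Compute the Cartan integers a_ij = 2(alpha_i, alpha_j)/(alpha_j, alpha_j); the resulting 2x2 Cartan matrix is
[[2, -3], [-1, 2]].
The roots have two lengths (squared-length ratio 3:1); the short ones are alpha_{2}. The associated Dynkin diagram is two nodes joined by a triple edge (G_2), so the type is G_2.

G2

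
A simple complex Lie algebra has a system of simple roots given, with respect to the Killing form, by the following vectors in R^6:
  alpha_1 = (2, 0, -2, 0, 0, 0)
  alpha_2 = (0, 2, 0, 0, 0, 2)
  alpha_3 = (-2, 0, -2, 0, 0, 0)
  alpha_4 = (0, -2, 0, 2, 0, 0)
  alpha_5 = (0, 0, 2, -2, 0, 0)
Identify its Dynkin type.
type D_5

Compute the Cartan integers a_ij = 2(alpha_i, alpha_j)/(alpha_j, alpha_j); the resulting 5x5 Cartan matrix is
[[2, 0, 0, 0, -1], [0, 2, 0, -1, 0], [0, 0, 2, 0, -1], [0, -1, 0, 2, -1], [-1, 0, -1, -1, 2]].
All simple roots have the same length, so the diagram is simply laced. The associated Dynkin diagram is a chain of 3 nodes with a fork of two nodes at one end (D_5), so the type is D_5 (the algebra so(10)).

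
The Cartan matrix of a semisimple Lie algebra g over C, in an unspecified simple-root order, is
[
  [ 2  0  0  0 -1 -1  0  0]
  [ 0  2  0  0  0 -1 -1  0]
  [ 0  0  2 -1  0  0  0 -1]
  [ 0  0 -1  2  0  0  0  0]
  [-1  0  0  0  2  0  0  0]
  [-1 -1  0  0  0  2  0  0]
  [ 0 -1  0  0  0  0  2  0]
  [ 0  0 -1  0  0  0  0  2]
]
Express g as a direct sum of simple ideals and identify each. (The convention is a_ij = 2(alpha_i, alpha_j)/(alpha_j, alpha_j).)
A_3 ⊕ A_5

The diagram associated to this matrix has two connected components: the simple roots {alpha_3, alpha_4, alpha_8} form a chain of 3 nodes with single edges (A_3), and {alpha_1, alpha_2, alpha_5, alpha_6, alpha_7} form a chain of 5 nodes with single edges (A_5). A semisimple Lie algebra decomposes uniquely as the direct sum of simple ideals, one per connected component of its Dynkin diagram, so g ≅ A_3 ⊕ A_5 (dimension 15 + 35 = 50).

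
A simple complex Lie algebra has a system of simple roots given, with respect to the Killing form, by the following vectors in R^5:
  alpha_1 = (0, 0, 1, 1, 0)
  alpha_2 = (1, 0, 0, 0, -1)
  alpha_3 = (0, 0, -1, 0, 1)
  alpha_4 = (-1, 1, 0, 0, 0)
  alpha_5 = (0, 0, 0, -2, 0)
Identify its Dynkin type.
C5

Compute the Cartan integers a_ij = 2(alpha_i, alpha_j)/(alpha_j, alpha_j); the resulting 5x5 Cartan matrix is
[[2, 0, -1, 0, -1], [0, 2, -1, -1, 0], [-1, -1, 2, 0, 0], [0, -1, 0, 2, 0], [-2, 0, 0, 0, 2]].
The roots have two lengths (squared-length ratio 2:1); the short ones are alpha_{1,2,3,4}. The associated Dynkin diagram is a chain of 5 nodes with a double edge at one end; the terminal node there is the unique long simple root (C_5), so the type is C_5 (the algebra sp(10)).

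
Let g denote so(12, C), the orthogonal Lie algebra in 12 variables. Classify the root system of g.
This is so(12) with 12 even, which has dimension 12(12-1)/2 = 66 and rank 12/2 = 6. In the classification of classical Lie algebras, the orthogonal algebra so(2n) in an even number of variables has type D_n; here n = 6, so the Dynkin diagram is a chain of 4 nodes with a fork of two nodes at one end (D_6). Hence the type is D_6.

D6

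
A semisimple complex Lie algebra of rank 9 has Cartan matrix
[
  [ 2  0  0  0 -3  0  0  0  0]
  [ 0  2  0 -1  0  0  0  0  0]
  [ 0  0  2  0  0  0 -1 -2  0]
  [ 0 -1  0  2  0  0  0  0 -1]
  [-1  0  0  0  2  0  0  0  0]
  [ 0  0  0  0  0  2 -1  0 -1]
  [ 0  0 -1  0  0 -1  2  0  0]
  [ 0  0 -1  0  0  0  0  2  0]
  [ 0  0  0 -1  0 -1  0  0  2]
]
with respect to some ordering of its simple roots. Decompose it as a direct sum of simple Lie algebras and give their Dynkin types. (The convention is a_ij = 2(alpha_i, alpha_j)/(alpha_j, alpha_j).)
type B_7 ⊕ type G_2

The diagram associated to this matrix has two connected components: the simple roots {alpha_2, alpha_3, alpha_4, alpha_6, alpha_7, alpha_8, alpha_9} form a chain of 7 nodes with a double edge at one end; the terminal node there is the unique short simple root (B_7), and {alpha_1, alpha_5} form two nodes joined by a triple edge (G_2). A semisimple Lie algebra decomposes uniquely as the direct sum of simple ideals, one per connected component of its Dynkin diagram, so g ≅ B_7 ⊕ G_2 (dimension 105 + 14 = 119).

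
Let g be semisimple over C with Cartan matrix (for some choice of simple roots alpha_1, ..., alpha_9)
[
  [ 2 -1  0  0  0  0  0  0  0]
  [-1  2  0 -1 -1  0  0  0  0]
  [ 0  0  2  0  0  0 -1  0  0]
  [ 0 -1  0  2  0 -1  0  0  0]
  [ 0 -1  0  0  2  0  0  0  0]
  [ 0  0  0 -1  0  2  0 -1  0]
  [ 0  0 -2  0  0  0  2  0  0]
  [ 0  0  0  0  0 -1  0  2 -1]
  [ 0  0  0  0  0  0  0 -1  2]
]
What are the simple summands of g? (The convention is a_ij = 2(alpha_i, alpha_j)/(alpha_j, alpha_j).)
The diagram associated to this matrix has two connected components: the simple roots {alpha_3, alpha_7} form a chain of 2 nodes with a double edge at one end; the terminal node there is the unique short simple root (B_2), and {alpha_1, alpha_2, alpha_4, alpha_5, alpha_6, alpha_8, alpha_9} form a chain of 5 nodes with a fork of two nodes at one end (D_7). A semisimple Lie algebra decomposes uniquely as the direct sum of simple ideals, one per connected component of its Dynkin diagram, so g ≅ B_2 ⊕ D_7 (dimension 10 + 91 = 101).

type B_2 + type D_7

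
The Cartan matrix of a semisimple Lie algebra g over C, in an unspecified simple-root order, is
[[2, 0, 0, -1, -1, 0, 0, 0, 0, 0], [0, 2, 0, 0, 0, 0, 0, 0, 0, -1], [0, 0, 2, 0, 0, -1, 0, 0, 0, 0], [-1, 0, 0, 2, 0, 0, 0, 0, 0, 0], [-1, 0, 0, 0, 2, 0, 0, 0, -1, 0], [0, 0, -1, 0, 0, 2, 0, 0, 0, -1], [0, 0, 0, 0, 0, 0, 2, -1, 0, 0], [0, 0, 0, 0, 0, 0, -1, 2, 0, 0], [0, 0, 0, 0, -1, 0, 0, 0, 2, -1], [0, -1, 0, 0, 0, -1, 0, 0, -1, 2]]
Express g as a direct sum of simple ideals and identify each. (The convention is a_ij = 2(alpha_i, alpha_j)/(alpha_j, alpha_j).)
The diagram associated to this matrix has two connected components: the simple roots {alpha_7, alpha_8} form a chain of 2 nodes with single edges (A_2), and {alpha_1, alpha_2, alpha_3, alpha_4, alpha_5, alpha_6, alpha_9, alpha_10} form a chain of 7 nodes with one extra node attached to the third node from one end (E_8). A semisimple Lie algebra decomposes uniquely as the direct sum of simple ideals, one per connected component of its Dynkin diagram, so g ≅ A_2 ⊕ E_8 (dimension 8 + 248 = 256).

A2 + E8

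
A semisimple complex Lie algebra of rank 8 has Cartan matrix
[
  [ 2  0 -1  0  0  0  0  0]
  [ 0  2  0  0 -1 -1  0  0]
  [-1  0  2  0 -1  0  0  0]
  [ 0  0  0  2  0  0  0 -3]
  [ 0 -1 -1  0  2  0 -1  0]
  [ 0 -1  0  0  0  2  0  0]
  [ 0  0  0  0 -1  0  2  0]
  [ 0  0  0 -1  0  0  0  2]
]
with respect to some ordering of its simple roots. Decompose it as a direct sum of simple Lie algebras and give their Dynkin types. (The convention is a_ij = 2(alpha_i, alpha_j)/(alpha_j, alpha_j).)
The diagram associated to this matrix has two connected components: the simple roots {alpha_1, alpha_2, alpha_3, alpha_5, alpha_6, alpha_7} form a chain of 5 nodes with one extra node attached to the third node from one end (E_6), and {alpha_4, alpha_8} form two nodes joined by a triple edge (G_2). A semisimple Lie algebra decomposes uniquely as the direct sum of simple ideals, one per connected component of its Dynkin diagram, so g ≅ E_6 ⊕ G_2 (dimension 78 + 14 = 92).

E_6 ⊕ G_2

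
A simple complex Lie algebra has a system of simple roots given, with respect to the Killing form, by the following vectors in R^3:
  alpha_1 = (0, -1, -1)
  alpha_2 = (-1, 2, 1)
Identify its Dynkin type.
Compute the Cartan integers a_ij = 2(alpha_i, alpha_j)/(alpha_j, alpha_j); the resulting 2x2 Cartan matrix is
[[2, -1], [-3, 2]].
The roots have two lengths (squared-length ratio 3:1); the short ones are alpha_{1}. The associated Dynkin diagram is two nodes joined by a triple edge (G_2), so the type is G_2.

type G_2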